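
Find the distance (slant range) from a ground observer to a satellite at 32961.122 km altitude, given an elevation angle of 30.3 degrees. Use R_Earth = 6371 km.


h = 32961.122 km, el = 30.3 deg
d = -R_E*sin(el) + sqrt((R_E*sin(el))^2 + 2*R_E*h + h^2)
d = -6371.0000*sin(0.5288348) + sqrt((6371.0000*0.5045276)^2 + 2*6371.0000*32961.122 + 32961.122^2)
d = 35731.2344 km

35731.2344 km


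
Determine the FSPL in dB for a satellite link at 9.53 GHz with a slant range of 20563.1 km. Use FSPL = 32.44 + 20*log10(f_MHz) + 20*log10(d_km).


f = 9.53 GHz = 9530.0000 MHz
d = 20563.1 km
FSPL = 32.44 + 20*log10(9530.0000) + 20*log10(20563.1)
FSPL = 32.44 + 79.5819 + 86.2618
FSPL = 198.2836 dB

198.2836 dB


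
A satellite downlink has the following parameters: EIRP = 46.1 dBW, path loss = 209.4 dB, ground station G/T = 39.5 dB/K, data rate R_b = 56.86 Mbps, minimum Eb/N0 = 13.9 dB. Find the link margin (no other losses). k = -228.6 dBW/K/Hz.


C/N0 = EIRP - FSPL + G/T - k = 46.1 - 209.4 + 39.5 - (-228.6)
C/N0 = 104.8000 dB-Hz
R_b = 56.86 Mbps = 5.686e+07 bps -> 10*log10(R_b) = 77.5481 dB-Hz
Eb/N0 = C/N0 - 10*log10(R_b) = 104.8000 - 77.5481 = 27.2519 dB
Margin = Eb/N0 - Eb/N0_req = 27.2519 - 13.9 = 13.3519 dB (link closes)

13.3519 dB


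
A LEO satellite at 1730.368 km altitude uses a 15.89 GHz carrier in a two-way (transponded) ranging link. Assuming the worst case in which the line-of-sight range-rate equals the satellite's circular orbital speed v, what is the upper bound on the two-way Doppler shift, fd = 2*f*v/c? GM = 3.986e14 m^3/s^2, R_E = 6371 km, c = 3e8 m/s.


r = 8.101368e+06 m
v = sqrt(mu/r) = 7014.3829 m/s (worst-case radial velocity)
f = 15.89 GHz = 1.589e+10 Hz
fd = 2*f*v/c = 2*1.589e+10*7014.3829/3.0e+08
fd = 743056.9579 Hz

743056.9579 Hz


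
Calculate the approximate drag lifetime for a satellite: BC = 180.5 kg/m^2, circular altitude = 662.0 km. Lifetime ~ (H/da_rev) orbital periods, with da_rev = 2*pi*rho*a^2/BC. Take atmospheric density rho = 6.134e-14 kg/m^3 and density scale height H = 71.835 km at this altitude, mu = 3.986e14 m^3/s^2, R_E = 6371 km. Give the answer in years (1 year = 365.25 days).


a = R_E + alt = 7033.0000 km = 7.033e+06 m
da_rev = 2*pi*rho*a^2/BC = 2*pi*6.134e-14*(7.033e+06)^2/180.5 = 0.105615502 m per revolution
N = H/da_rev = 71835.0000 m / 0.105615502 m = 680155.8339 revolutions
P = 2*pi*sqrt(a^3/mu) = 5869.7844 s
lifetime = N*P = 680155.8339 * 5869.7844 = 3.9923681e+09 s = 46207.9639 days
years = 46207.9639 / 365.25 = 126.5105 years

126.5105 years


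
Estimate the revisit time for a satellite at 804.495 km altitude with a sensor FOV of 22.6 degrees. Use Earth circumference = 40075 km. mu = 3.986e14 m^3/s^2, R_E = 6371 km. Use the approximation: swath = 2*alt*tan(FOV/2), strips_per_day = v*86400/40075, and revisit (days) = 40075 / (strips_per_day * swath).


swath = 2*804.495*tan(0.1972222) = 321.5079 km
v = sqrt(mu/r) = 7453.1989 m/s = 7.4532 km/s
strips/day = v*86400/40075 = 7.4532*86400/40075 = 16.0688
coverage/day = strips * swath = 16.0688 * 321.5079 = 5166.2404 km
revisit = 40075 / 5166.2404 = 7.7571 days

7.7571 days


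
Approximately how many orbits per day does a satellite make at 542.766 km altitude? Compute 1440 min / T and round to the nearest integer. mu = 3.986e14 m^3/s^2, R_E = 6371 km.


r = 6.913766e+06 m
T = 2*pi*sqrt(r^3/mu) = 5721.1487 s = 95.3525 min
revs/day = 1440 / 95.3525 = 15.1019
Rounded: 15 revolutions per day

15 revolutions per day


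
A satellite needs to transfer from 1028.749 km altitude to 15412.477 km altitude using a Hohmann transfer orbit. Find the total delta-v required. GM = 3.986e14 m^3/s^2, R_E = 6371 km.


r1 = 7399.7490 km = 7.399749e+06 m
r2 = 21783.4770 km = 2.1783477e+07 m
dv1 = sqrt(mu/r1)*(sqrt(2*r2/(r1+r2)) - 1) = 1628.1216 m/s
dv2 = sqrt(mu/r2)*(1 - sqrt(2*r1/(r1+r2))) = 1231.4236 m/s
total dv = |dv1| + |dv2| = 1628.1216 + 1231.4236 = 2859.5453 m/s = 2.8595 km/s

2.8595 km/s


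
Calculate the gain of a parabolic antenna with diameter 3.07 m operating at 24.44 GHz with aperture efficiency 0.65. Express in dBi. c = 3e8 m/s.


lambda = c/f = 3e8 / 2.444e+10 = 0.01227496 m
G = eta*(pi*D/lambda)^2 = 0.65*(pi*3.07/0.01227496)^2
G = 401282.0622 (linear)
G = 10*log10(401282.0622) = 56.0345 dBi

56.0345 dBi


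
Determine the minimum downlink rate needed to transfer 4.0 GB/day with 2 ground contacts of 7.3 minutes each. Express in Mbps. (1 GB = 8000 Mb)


total contact time = 2 * 7.3 * 60 = 876.0000 s
data = 4.0 GB = 32000.0000 Mb
rate = 32000.0000 / 876.0000 = 36.5297 Mbps

36.5297 Mbps


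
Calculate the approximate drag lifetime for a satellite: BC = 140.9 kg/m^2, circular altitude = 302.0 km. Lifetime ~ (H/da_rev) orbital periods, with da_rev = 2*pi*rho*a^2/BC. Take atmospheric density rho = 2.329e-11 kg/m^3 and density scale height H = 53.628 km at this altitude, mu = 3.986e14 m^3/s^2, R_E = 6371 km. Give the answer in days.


a = R_E + alt = 6673.0000 km = 6.673e+06 m
da_rev = 2*pi*rho*a^2/BC = 2*pi*2.329e-11*(6.673e+06)^2/140.9 = 46.246686 m per revolution
N = H/da_rev = 53628.0000 m / 46.246686 m = 1159.6074 revolutions
P = 2*pi*sqrt(a^3/mu) = 5424.9146 s
lifetime = N*P = 1159.6074 * 5424.9146 = 6.2907713e+06 s = 72.8099 days

72.8099 days


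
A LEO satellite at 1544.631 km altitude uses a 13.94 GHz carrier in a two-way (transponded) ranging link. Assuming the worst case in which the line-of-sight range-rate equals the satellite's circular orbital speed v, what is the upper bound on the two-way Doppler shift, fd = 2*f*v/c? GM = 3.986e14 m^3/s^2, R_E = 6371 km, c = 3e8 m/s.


r = 7.915631e+06 m
v = sqrt(mu/r) = 7096.2005 m/s (worst-case radial velocity)
f = 13.94 GHz = 1.394e+10 Hz
fd = 2*f*v/c = 2*1.394e+10*7096.2005/3.0e+08
fd = 659473.5650 Hz

659473.5650 Hz


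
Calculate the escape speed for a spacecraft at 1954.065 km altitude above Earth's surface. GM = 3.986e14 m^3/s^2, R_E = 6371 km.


r = 6371.0 + 1954.065 = 8325.0650 km = 8.325065e+06 m
v_esc = sqrt(2*mu/r) = sqrt(2*3.986e14 / 8.325065e+06)
v_esc = 9785.6534 m/s = 9.7857 km/s

9.7857 km/s


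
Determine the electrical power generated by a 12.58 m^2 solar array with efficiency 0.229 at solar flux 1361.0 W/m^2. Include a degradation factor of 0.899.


P = area * eta * S * degradation
P = 12.58 * 0.229 * 1361.0 * 0.899
P = 3524.7956 W

3524.7956 W


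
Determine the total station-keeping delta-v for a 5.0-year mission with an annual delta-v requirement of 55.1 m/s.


dV = rate * years = 55.1 * 5.0
dV = 275.5000 m/s

275.5000 m/s


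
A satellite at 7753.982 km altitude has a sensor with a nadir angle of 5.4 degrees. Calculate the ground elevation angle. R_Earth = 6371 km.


r = R_E + alt = 14124.9820 km
Law of sines in the satellite / Earth-center / ground-point triangle:
  sin(nadir)/R_E = sin(90 + el)/r  =>  cos(el) = (r/R_E)*sin(nadir)
cos(el) = (14124.9820 / 6371.0000) * sin(5.4 deg) = 0.2086451
el = arccos(0.2086451) = 77.9570 deg
(Earth-central angle = 90 - nadir - el = 6.6430 deg)

77.9570 degrees


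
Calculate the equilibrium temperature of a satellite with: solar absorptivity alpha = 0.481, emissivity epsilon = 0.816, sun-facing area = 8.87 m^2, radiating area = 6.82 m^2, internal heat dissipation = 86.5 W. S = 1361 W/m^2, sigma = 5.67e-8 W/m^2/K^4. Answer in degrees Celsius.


Numerator = alpha*S*A_sun + Q_int = 0.481*1361*8.87 + 86.5 = 5893.1657 W
Denominator = eps*sigma*A_rad = 0.816*5.67e-8*6.82 = 3.155423e-07 W/K^4
T^4 = 1.8676309e+10 K^4
T = 369.6773 K = 96.5273 C

96.5273 degrees Celsius


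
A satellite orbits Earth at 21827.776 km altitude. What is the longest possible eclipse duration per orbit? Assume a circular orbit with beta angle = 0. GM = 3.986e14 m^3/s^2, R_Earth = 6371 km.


r = 28198.7760 km
T = 785.4262 min
Eclipse fraction = arcsin(R_E/r)/pi = arcsin(6371.0000/28198.7760)/pi
= arcsin(0.2259318)/pi = 0.07254265
Eclipse duration = 0.07254265 * 785.4262 = 56.9769 min

56.9769 minutes


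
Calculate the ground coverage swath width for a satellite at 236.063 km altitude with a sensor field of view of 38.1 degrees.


FOV = 38.1 deg = 0.6649704 rad
swath = 2 * alt * tan(FOV/2) = 2 * 236.063 * tan(0.3324852)
swath = 2 * 236.063 * 0.345304
swath = 163.0270 km

163.0270 km


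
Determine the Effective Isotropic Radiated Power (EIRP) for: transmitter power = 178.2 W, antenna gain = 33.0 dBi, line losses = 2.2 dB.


Pt = 178.2 W = 22.5091 dBW
EIRP = Pt_dBW + Gt - losses = 22.5091 + 33.0 - 2.2 = 53.3091 dBW

53.3091 dBW


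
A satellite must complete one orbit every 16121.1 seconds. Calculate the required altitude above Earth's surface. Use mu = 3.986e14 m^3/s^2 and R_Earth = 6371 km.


T = 16121.1 s
r = (mu*T^2/(4*pi^2))^(1/3) = (3.986e14 * 16121.1^2 / (4*pi^2))^(1/3)
r = 1.3792901e+07 m = 13792.9015 km
alt = r - R_E = 13792.9015 - 6371 = 7421.9015 km

7421.9015 km


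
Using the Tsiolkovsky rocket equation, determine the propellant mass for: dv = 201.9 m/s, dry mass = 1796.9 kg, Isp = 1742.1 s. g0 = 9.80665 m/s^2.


ve = Isp * g0 = 1742.1 * 9.80665 = 17084.164965 m/s
mass ratio = exp(dv/ve) = exp(201.9/17084.164965) = 1.01188807
m_prop = m_dry * (mr - 1) = 1796.9 * (1.01188807 - 1)
m_prop = 21.3617 kg

21.3617 kg


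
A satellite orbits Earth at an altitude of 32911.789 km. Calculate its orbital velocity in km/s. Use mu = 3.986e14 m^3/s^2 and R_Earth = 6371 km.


r = R_E + alt = 6371.0 + 32911.789 = 39282.7890 km = 3.9282789e+07 m
v = sqrt(mu/r) = sqrt(3.986e14 / 3.9282789e+07) = 3185.4258 m/s = 3.1854 km/s

3.1854 km/s


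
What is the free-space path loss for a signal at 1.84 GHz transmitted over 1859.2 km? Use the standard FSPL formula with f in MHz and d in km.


f = 1.84 GHz = 1840.0000 MHz
d = 1859.2 km
FSPL = 32.44 + 20*log10(1840.0000) + 20*log10(1859.2)
FSPL = 32.44 + 65.2964 + 65.3865
FSPL = 163.1229 dB

163.1229 dB


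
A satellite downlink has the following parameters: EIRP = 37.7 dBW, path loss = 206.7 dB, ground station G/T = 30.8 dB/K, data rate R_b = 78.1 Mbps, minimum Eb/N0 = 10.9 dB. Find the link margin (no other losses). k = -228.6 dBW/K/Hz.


C/N0 = EIRP - FSPL + G/T - k = 37.7 - 206.7 + 30.8 - (-228.6)
C/N0 = 90.4000 dB-Hz
R_b = 78.1 Mbps = 7.81e+07 bps -> 10*log10(R_b) = 78.9265 dB-Hz
Eb/N0 = C/N0 - 10*log10(R_b) = 90.4000 - 78.9265 = 11.4735 dB
Margin = Eb/N0 - Eb/N0_req = 11.4735 - 10.9 = 0.5734897 dB (link closes)

0.5735 dB


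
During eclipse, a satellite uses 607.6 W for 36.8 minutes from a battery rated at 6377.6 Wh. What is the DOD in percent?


E_used = P * t / 60 = 607.6 * 36.8 / 60 = 372.6613 Wh
DOD = E_used / E_total * 100 = 372.6613 / 6377.6 * 100
DOD = 5.8433 %

5.8433 %


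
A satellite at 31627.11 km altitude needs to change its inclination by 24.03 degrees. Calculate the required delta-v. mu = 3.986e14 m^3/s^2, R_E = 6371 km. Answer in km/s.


r = 37998.1100 km = 3.799811e+07 m
V = sqrt(mu/r) = 3238.8262 m/s
di = 24.03 deg = 0.4194026 rad
dV = 2*V*sin(di/2) = 2*3238.8262*sin(0.2097013)
dV = 1348.4384 m/s = 1.3484 km/s

1.3484 km/s


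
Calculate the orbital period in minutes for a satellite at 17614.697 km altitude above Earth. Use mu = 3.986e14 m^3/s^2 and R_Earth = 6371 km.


r = 23985.6970 km = 2.3985697e+07 m
T = 2*pi*sqrt(r^3/mu) = 2*pi*sqrt(1.3799299e+22 / 3.986e14)
T = 36969.1730 s = 616.1529 min

616.1529 minutes


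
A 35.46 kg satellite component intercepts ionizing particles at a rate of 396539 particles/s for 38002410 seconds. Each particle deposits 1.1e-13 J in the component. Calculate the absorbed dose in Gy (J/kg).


Total energy deposited = rate * time * E_per
  = 396539 * 38002410 * 1.1e-13 = 1.6576 J
Dose = E_total / mass = 1.6576 / 35.46
Dose = 0.0467467 Gy

0.0467 Gy


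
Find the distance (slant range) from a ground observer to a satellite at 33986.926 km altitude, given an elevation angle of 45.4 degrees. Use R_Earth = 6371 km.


h = 33986.926 km, el = 45.4 deg
d = -R_E*sin(el) + sqrt((R_E*sin(el))^2 + 2*R_E*h + h^2)
d = -6371.0000*sin(0.7923795) + sqrt((6371.0000*0.712026)^2 + 2*6371.0000*33986.926 + 33986.926^2)
d = 35572.9170 km

35572.9170 km


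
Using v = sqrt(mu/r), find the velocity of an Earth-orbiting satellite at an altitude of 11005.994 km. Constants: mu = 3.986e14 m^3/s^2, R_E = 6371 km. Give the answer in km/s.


r = R_E + alt = 6371.0 + 11005.994 = 17376.9940 km = 1.7376994e+07 m
v = sqrt(mu/r) = sqrt(3.986e14 / 1.7376994e+07) = 4789.4023 m/s = 4.7894 km/s

4.7894 km/s


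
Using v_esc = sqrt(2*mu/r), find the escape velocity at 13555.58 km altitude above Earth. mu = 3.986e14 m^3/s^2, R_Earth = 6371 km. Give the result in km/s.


r = 6371.0 + 13555.58 = 19926.5800 km = 1.992658e+07 m
v_esc = sqrt(2*mu/r) = sqrt(2*3.986e14 / 1.992658e+07)
v_esc = 6325.0980 m/s = 6.3251 km/s

6.3251 km/s


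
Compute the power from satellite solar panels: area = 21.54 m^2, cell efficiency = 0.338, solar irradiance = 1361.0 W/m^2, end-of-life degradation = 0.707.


P = area * eta * S * degradation
P = 21.54 * 0.338 * 1361.0 * 0.707
P = 7005.5129 W

7005.5129 W


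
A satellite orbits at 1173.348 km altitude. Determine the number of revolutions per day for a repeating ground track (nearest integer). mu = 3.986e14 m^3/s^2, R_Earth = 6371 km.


r = 7.544348e+06 m
T = 2*pi*sqrt(r^3/mu) = 6521.4443 s = 108.6907 min
revs/day = 1440 / 108.6907 = 13.2486
Rounded: 13 revolutions per day

13 revolutions per day


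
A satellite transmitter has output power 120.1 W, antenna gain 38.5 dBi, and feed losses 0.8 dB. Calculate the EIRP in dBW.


Pt = 120.1 W = 20.7954 dBW
EIRP = Pt_dBW + Gt - losses = 20.7954 + 38.5 - 0.8 = 58.4954 dBW

58.4954 dBW


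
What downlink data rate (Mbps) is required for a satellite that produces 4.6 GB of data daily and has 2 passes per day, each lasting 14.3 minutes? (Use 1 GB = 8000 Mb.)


total contact time = 2 * 14.3 * 60 = 1716.0000 s
data = 4.6 GB = 36800.0000 Mb
rate = 36800.0000 / 1716.0000 = 21.4452 Mbps

21.4452 Mbps


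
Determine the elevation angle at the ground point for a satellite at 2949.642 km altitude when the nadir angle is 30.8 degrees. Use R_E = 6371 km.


r = R_E + alt = 9320.6420 km
Law of sines in the satellite / Earth-center / ground-point triangle:
  sin(nadir)/R_E = sin(90 + el)/r  =>  cos(el) = (r/R_E)*sin(nadir)
cos(el) = (9320.6420 / 6371.0000) * sin(30.8 deg) = 0.7491082
el = arccos(0.7491082) = 41.4868 deg
(Earth-central angle = 90 - nadir - el = 17.7132 deg)

41.4868 degrees


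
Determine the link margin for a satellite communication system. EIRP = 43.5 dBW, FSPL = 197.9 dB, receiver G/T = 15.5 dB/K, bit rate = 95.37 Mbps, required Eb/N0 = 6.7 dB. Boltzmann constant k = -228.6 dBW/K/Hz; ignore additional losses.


C/N0 = EIRP - FSPL + G/T - k = 43.5 - 197.9 + 15.5 - (-228.6)
C/N0 = 89.7000 dB-Hz
R_b = 95.37 Mbps = 9.537e+07 bps -> 10*log10(R_b) = 79.7941 dB-Hz
Eb/N0 = C/N0 - 10*log10(R_b) = 89.7000 - 79.7941 = 9.9059 dB
Margin = Eb/N0 - Eb/N0_req = 9.9059 - 6.7 = 3.2059 dB (link closes)

3.2059 dB


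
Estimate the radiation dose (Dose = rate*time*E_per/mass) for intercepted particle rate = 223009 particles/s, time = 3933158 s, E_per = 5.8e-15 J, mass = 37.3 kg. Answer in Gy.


Total energy deposited = rate * time * E_per
  = 223009 * 3933158 * 5.8e-15 = 0.005087352 J
Dose = E_total / mass = 0.005087352 / 37.3
Dose = 1.3639013e-04 Gy

1.3639e-04 Gy


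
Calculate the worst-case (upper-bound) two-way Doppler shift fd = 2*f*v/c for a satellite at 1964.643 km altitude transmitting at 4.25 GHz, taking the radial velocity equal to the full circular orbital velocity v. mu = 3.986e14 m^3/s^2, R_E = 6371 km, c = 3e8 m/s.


r = 8.335643e+06 m
v = sqrt(mu/r) = 6915.1100 m/s (worst-case radial velocity)
f = 4.25 GHz = 4.25e+09 Hz
fd = 2*f*v/c = 2*4.25e+09*6915.1100/3.0e+08
fd = 195928.1172 Hz

195928.1172 Hz


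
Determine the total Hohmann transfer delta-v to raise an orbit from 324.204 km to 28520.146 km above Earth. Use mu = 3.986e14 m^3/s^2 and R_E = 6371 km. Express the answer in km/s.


r1 = 6695.2040 km = 6.695204e+06 m
r2 = 34891.1460 km = 3.4891146e+07 m
dv1 = sqrt(mu/r1)*(sqrt(2*r2/(r1+r2)) - 1) = 2279.1239 m/s
dv2 = sqrt(mu/r2)*(1 - sqrt(2*r1/(r1+r2))) = 1462.0268 m/s
total dv = |dv1| + |dv2| = 2279.1239 + 1462.0268 = 3741.1507 m/s = 3.7412 km/s

3.7412 km/s


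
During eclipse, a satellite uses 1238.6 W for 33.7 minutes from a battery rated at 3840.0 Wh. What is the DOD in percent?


E_used = P * t / 60 = 1238.6 * 33.7 / 60 = 695.6803 Wh
DOD = E_used / E_total * 100 = 695.6803 / 3840.0 * 100
DOD = 18.1167 %

18.1167 %


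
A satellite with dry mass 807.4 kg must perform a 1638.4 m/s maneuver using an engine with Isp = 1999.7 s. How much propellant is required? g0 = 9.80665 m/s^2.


ve = Isp * g0 = 1999.7 * 9.80665 = 19610.358005 m/s
mass ratio = exp(dv/ve) = exp(1638.4/19610.358005) = 1.08713705
m_prop = m_dry * (mr - 1) = 807.4 * (1.08713705 - 1)
m_prop = 70.3545 kg

70.3545 kg


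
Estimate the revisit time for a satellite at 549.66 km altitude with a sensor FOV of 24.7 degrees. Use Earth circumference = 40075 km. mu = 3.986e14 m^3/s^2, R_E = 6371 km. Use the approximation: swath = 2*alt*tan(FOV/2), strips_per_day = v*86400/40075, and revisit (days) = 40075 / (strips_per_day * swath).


swath = 2*549.66*tan(0.2155482) = 240.6957 km
v = sqrt(mu/r) = 7589.1806 m/s = 7.5892 km/s
strips/day = v*86400/40075 = 7.5892*86400/40075 = 16.3620
coverage/day = strips * swath = 16.3620 * 240.6957 = 3938.2507 km
revisit = 40075 / 3938.2507 = 10.1758 days

10.1758 days


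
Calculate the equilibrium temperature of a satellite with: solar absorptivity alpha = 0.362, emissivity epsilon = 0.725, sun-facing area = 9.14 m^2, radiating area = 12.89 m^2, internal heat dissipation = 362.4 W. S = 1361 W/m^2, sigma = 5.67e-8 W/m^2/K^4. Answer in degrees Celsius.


Numerator = alpha*S*A_sun + Q_int = 0.362*1361*9.14 + 362.4 = 4865.5135 W
Denominator = eps*sigma*A_rad = 0.725*5.67e-8*12.89 = 5.2987568e-07 W/K^4
T^4 = 9.1823681e+09 K^4
T = 309.5556 K = 36.4056 C

36.4056 degrees Celsius


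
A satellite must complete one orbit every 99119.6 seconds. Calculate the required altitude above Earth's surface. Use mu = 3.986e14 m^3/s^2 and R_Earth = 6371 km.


T = 99119.6 s
r = (mu*T^2/(4*pi^2))^(1/3) = (3.986e14 * 99119.6^2 / (4*pi^2))^(1/3)
r = 4.6291247e+07 m = 46291.2470 km
alt = r - R_E = 46291.2470 - 6371 = 39920.2470 km

39920.2470 km


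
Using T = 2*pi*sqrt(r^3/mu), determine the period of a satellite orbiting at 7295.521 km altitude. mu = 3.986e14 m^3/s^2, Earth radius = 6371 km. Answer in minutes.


r = 13666.5210 km = 1.3666521e+07 m
T = 2*pi*sqrt(r^3/mu) = 2*pi*sqrt(2.552548e+21 / 3.986e14)
T = 15900.0387 s = 265.0006 min

265.0006 minutes


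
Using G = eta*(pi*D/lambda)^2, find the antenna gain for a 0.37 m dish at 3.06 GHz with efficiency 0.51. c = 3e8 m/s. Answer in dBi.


lambda = c/f = 3e8 / 3.06e+09 = 0.09803922 m
G = eta*(pi*D/lambda)^2 = 0.51*(pi*0.37/0.09803922)^2
G = 71.6925 (linear)
G = 10*log10(71.6925) = 18.5547 dBi

18.5547 dBi


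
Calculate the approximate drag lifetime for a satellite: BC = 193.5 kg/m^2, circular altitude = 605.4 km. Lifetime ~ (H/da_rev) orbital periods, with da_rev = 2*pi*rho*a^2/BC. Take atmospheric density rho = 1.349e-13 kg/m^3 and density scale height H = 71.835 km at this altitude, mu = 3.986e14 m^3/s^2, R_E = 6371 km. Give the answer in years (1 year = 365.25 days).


a = R_E + alt = 6976.4000 km = 6.9764e+06 m
da_rev = 2*pi*rho*a^2/BC = 2*pi*1.349e-13*(6.9764e+06)^2/193.5 = 0.213193321 m per revolution
N = H/da_rev = 71835.0000 m / 0.213193321 m = 336947.7034 revolutions
P = 2*pi*sqrt(a^3/mu) = 5799.0691 s
lifetime = N*P = 336947.7034 * 5799.0691 = 1.953983e+09 s = 22615.5440 days
years = 22615.5440 / 365.25 = 61.9180 years

61.9180 years


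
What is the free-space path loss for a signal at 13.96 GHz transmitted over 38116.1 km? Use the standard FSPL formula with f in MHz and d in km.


f = 13.96 GHz = 13960.0000 MHz
d = 38116.1 km
FSPL = 32.44 + 20*log10(13960.0000) + 20*log10(38116.1)
FSPL = 32.44 + 82.8977 + 91.6222
FSPL = 206.9599 dB

206.9599 dB


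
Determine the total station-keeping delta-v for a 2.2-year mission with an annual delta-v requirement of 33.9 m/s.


dV = rate * years = 33.9 * 2.2
dV = 74.5800 m/s

74.5800 m/s


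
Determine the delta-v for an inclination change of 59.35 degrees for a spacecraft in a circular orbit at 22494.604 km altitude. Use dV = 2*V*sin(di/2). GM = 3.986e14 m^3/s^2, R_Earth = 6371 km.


r = 28865.6040 km = 2.8865604e+07 m
V = sqrt(mu/r) = 3716.0224 m/s
di = 59.35 deg = 1.0359 rad
dV = 2*V*sin(di/2) = 2*3716.0224*sin(0.5179265)
dV = 3679.4538 m/s = 3.6795 km/s

3.6795 km/s


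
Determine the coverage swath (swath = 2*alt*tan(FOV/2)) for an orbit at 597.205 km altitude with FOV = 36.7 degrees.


FOV = 36.7 deg = 0.6405358 rad
swath = 2 * alt * tan(FOV/2) = 2 * 597.205 * tan(0.3202679)
swath = 2 * 597.205 * 0.3316868
swath = 396.1700 km

396.1700 km


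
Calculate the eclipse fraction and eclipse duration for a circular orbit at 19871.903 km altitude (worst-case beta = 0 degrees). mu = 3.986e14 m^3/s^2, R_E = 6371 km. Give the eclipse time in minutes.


r = 26242.9030 km
T = 705.1439 min
Eclipse fraction = arcsin(R_E/r)/pi = arcsin(6371.0000/26242.9030)/pi
= arcsin(0.2427704)/pi = 0.07805616
Eclipse duration = 0.07805616 * 705.1439 = 55.0408 min

55.0408 minutes


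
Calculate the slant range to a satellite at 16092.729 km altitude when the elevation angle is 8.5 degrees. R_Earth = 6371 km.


h = 16092.729 km, el = 8.5 deg
d = -R_E*sin(el) + sqrt((R_E*sin(el))^2 + 2*R_E*h + h^2)
d = -6371.0000*sin(0.148353) + sqrt((6371.0000*0.1478094)^2 + 2*6371.0000*16092.729 + 16092.729^2)
d = 20620.2233 km

20620.2233 km


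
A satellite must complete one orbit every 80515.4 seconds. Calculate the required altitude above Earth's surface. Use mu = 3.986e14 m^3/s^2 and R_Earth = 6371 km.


T = 80515.4 s
r = (mu*T^2/(4*pi^2))^(1/3) = (3.986e14 * 80515.4^2 / (4*pi^2))^(1/3)
r = 4.0300629e+07 m = 40300.6288 km
alt = r - R_E = 40300.6288 - 6371 = 33929.6288 km

33929.6288 km


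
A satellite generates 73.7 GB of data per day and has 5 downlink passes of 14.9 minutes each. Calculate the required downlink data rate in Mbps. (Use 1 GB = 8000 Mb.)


total contact time = 5 * 14.9 * 60 = 4470.0000 s
data = 73.7 GB = 589600.0000 Mb
rate = 589600.0000 / 4470.0000 = 131.9016 Mbps

131.9016 Mbps


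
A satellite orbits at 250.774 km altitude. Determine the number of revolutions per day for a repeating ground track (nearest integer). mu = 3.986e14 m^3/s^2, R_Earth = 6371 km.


r = 6.621774e+06 m
T = 2*pi*sqrt(r^3/mu) = 5362.5673 s = 89.3761 min
revs/day = 1440 / 89.3761 = 16.1117
Rounded: 16 revolutions per day

16 revolutions per day


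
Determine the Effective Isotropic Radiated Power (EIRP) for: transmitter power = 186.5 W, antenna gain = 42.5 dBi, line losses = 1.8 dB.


Pt = 186.5 W = 22.7068 dBW
EIRP = Pt_dBW + Gt - losses = 22.7068 + 42.5 - 1.8 = 63.4068 dBW

63.4068 dBW


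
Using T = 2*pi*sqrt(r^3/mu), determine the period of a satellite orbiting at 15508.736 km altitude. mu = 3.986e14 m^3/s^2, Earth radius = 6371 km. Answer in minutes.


r = 21879.7360 km = 2.1879736e+07 m
T = 2*pi*sqrt(r^3/mu) = 2*pi*sqrt(1.047433e+22 / 3.986e14)
T = 32208.7846 s = 536.8131 min

536.8131 minutes


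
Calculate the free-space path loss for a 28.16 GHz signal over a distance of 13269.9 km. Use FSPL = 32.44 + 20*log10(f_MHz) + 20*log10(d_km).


f = 28.16 GHz = 28160.0000 MHz
d = 13269.9 km
FSPL = 32.44 + 20*log10(28160.0000) + 20*log10(13269.9)
FSPL = 32.44 + 88.9927 + 82.4574
FSPL = 203.8900 dB

203.8900 dB


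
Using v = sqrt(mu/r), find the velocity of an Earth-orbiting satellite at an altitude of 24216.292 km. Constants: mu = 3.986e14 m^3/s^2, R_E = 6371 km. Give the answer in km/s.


r = R_E + alt = 6371.0 + 24216.292 = 30587.2920 km = 3.0587292e+07 m
v = sqrt(mu/r) = sqrt(3.986e14 / 3.0587292e+07) = 3609.9246 m/s = 3.6099 km/s

3.6099 km/s


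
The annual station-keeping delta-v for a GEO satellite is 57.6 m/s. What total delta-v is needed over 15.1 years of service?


dV = rate * years = 57.6 * 15.1
dV = 869.7600 m/s

869.7600 m/s


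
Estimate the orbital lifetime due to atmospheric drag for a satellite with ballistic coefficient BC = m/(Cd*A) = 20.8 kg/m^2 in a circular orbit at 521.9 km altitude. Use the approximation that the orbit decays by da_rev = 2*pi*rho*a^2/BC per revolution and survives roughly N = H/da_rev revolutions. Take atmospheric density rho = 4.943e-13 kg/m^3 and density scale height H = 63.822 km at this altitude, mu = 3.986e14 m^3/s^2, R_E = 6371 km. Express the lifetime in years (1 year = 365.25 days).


a = R_E + alt = 6892.9000 km = 6.8929e+06 m
da_rev = 2*pi*rho*a^2/BC = 2*pi*4.943e-13*(6.8929e+06)^2/20.8 = 7.094325 m per revolution
N = H/da_rev = 63822.0000 m / 7.094325 m = 8996.2043 revolutions
P = 2*pi*sqrt(a^3/mu) = 5695.2683 s
lifetime = N*P = 8996.2043 * 5695.2683 = 5.1235797e+07 s = 593.0069 days
years = 593.0069 / 365.25 = 1.6236 years

1.6236 years


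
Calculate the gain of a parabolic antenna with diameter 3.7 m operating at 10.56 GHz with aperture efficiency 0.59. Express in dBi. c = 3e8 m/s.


lambda = c/f = 3e8 / 1.056e+10 = 0.02840909 m
G = eta*(pi*D/lambda)^2 = 0.59*(pi*3.7/0.02840909)^2
G = 98773.5202 (linear)
G = 10*log10(98773.5202) = 49.9464 dBi

49.9464 dBi


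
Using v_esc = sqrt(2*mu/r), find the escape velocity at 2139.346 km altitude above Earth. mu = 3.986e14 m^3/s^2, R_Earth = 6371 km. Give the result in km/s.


r = 6371.0 + 2139.346 = 8510.3460 km = 8.510346e+06 m
v_esc = sqrt(2*mu/r) = sqrt(2*3.986e14 / 8.510346e+06)
v_esc = 9678.5442 m/s = 9.6785 km/s

9.6785 km/s


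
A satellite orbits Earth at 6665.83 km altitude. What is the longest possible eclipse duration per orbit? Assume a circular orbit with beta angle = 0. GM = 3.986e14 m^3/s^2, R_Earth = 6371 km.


r = 13036.8300 km
T = 246.8982 min
Eclipse fraction = arcsin(R_E/r)/pi = arcsin(6371.0000/13036.8300)/pi
= arcsin(0.4886924)/pi = 0.162526
Eclipse duration = 0.162526 * 246.8982 = 40.1274 min

40.1274 minutes


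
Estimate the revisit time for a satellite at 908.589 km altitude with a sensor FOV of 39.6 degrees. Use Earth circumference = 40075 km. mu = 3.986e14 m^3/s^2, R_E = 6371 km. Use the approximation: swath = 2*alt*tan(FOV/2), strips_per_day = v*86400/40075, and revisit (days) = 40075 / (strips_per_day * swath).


swath = 2*908.589*tan(0.3455752) = 654.2243 km
v = sqrt(mu/r) = 7399.7188 m/s = 7.3997 km/s
strips/day = v*86400/40075 = 7.3997*86400/40075 = 15.9535
coverage/day = strips * swath = 15.9535 * 654.2243 = 10437.1548 km
revisit = 40075 / 10437.1548 = 3.8396 days

3.8396 days


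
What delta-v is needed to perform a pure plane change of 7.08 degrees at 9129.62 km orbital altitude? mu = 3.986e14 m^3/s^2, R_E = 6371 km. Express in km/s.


r = 15500.6200 km = 1.550062e+07 m
V = sqrt(mu/r) = 5071.0059 m/s
di = 7.08 deg = 0.1235693 rad
dV = 2*V*sin(di/2) = 2*5071.0059*sin(0.06178466)
dV = 626.2221 m/s = 0.6262221 km/s

0.6262 km/s


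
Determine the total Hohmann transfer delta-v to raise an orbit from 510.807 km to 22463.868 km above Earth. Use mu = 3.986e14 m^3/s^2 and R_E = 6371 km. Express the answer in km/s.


r1 = 6881.8070 km = 6.881807e+06 m
r2 = 28834.8680 km = 2.8834868e+07 m
dv1 = sqrt(mu/r1)*(sqrt(2*r2/(r1+r2)) - 1) = 2060.0808 m/s
dv2 = sqrt(mu/r2)*(1 - sqrt(2*r1/(r1+r2))) = 1409.9780 m/s
total dv = |dv1| + |dv2| = 2060.0808 + 1409.9780 = 3470.0588 m/s = 3.4701 km/s

3.4701 km/s


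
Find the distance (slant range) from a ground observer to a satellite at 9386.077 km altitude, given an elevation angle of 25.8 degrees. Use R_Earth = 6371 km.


h = 9386.077 km, el = 25.8 deg
d = -R_E*sin(el) + sqrt((R_E*sin(el))^2 + 2*R_E*h + h^2)
d = -6371.0000*sin(0.4502949) + sqrt((6371.0000*0.4352311)^2 + 2*6371.0000*9386.077 + 9386.077^2)
d = 11903.1289 km

11903.1289 km


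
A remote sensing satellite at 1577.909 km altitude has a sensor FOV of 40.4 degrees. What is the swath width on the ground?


FOV = 40.4 deg = 0.705113 rad
swath = 2 * alt * tan(FOV/2) = 2 * 1577.909 * tan(0.3525565)
swath = 2 * 1577.909 * 0.3679284
swath = 1161.1149 km

1161.1149 km


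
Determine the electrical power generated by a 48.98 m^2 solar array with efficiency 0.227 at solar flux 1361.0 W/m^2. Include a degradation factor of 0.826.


P = area * eta * S * degradation
P = 48.98 * 0.227 * 1361.0 * 0.826
P = 12499.2171 W

12499.2171 W


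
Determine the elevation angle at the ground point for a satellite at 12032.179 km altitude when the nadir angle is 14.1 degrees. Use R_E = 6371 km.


r = R_E + alt = 18403.1790 km
Law of sines in the satellite / Earth-center / ground-point triangle:
  sin(nadir)/R_E = sin(90 + el)/r  =>  cos(el) = (r/R_E)*sin(nadir)
cos(el) = (18403.1790 / 6371.0000) * sin(14.1 deg) = 0.7037028
el = arccos(0.7037028) = 45.2752 deg
(Earth-central angle = 90 - nadir - el = 30.6248 deg)

45.2752 degrees


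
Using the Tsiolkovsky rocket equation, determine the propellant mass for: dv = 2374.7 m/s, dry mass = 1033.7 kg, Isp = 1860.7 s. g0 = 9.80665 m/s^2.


ve = Isp * g0 = 1860.7 * 9.80665 = 18247.233655 m/s
mass ratio = exp(dv/ve) = exp(2374.7/18247.233655) = 1.13898814
m_prop = m_dry * (mr - 1) = 1033.7 * (1.13898814 - 1)
m_prop = 143.6720 kg

143.6720 kg


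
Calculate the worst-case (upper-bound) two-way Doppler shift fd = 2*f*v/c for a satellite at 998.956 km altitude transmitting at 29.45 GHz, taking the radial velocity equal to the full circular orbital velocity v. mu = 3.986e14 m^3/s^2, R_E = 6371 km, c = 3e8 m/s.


r = 7.369956e+06 m
v = sqrt(mu/r) = 7354.2129 m/s (worst-case radial velocity)
f = 29.45 GHz = 2.945e+10 Hz
fd = 2*f*v/c = 2*2.945e+10*7354.2129/3.0e+08
fd = 1.4438771e+06 Hz

1.4439e+06 Hz


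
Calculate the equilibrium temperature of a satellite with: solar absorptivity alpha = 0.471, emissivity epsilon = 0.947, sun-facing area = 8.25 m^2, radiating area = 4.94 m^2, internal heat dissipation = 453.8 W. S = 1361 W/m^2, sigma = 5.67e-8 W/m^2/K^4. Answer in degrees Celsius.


Numerator = alpha*S*A_sun + Q_int = 0.471*1361*8.25 + 453.8 = 5742.3057 W
Denominator = eps*sigma*A_rad = 0.947*5.67e-8*4.94 = 2.6525281e-07 W/K^4
T^4 = 2.1648426e+10 K^4
T = 383.5806 K = 110.4306 C

110.4306 degrees Celsius


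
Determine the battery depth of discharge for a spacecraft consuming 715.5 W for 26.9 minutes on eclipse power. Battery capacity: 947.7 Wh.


E_used = P * t / 60 = 715.5 * 26.9 / 60 = 320.7825 Wh
DOD = E_used / E_total * 100 = 320.7825 / 947.7 * 100
DOD = 33.8485 %

33.8485 %


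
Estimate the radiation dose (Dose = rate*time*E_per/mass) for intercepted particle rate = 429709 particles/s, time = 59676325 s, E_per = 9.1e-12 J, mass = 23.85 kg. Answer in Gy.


Total energy deposited = rate * time * E_per
  = 429709 * 59676325 * 9.1e-12 = 233.3554 J
Dose = E_total / mass = 233.3554 / 23.85
Dose = 9.7843 Gy

9.7843 Gy


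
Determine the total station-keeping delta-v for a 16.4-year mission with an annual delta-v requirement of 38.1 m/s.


dV = rate * years = 38.1 * 16.4
dV = 624.8400 m/s

624.8400 m/s


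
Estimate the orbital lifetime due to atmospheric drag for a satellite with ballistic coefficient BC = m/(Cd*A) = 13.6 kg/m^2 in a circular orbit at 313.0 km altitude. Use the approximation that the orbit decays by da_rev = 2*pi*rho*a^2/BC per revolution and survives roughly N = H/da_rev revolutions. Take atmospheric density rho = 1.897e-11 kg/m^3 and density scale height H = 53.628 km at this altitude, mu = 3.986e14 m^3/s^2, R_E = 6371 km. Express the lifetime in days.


a = R_E + alt = 6684.0000 km = 6.684e+06 m
da_rev = 2*pi*rho*a^2/BC = 2*pi*1.897e-11*(6.684e+06)^2/13.6 = 391.544541 m per revolution
N = H/da_rev = 53628.0000 m / 391.544541 m = 136.9653 revolutions
P = 2*pi*sqrt(a^3/mu) = 5438.3341 s
lifetime = N*P = 136.9653 * 5438.3341 = 744862.8431 s = 8.6211 days

8.6211 days


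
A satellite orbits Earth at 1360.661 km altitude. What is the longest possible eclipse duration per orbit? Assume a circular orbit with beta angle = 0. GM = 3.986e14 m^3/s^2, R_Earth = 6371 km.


r = 7731.6610 km
T = 112.7637 min
Eclipse fraction = arcsin(R_E/r)/pi = arcsin(6371.0000/7731.6610)/pi
= arcsin(0.8240144)/pi = 0.3082705
Eclipse duration = 0.3082705 * 112.7637 = 34.7617 min

34.7617 minutes


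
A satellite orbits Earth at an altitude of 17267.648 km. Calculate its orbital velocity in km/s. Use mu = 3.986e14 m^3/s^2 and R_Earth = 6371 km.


r = R_E + alt = 6371.0 + 17267.648 = 23638.6480 km = 2.3638648e+07 m
v = sqrt(mu/r) = sqrt(3.986e14 / 2.3638648e+07) = 4106.3629 m/s = 4.1064 km/s

4.1064 km/s


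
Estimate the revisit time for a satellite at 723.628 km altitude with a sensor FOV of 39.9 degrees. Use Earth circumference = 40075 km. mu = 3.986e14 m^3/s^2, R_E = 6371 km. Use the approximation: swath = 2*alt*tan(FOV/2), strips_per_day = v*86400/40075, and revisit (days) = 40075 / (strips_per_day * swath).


swath = 2*723.628*tan(0.3481932) = 525.3283 km
v = sqrt(mu/r) = 7495.5557 m/s = 7.4956 km/s
strips/day = v*86400/40075 = 7.4956*86400/40075 = 16.1601
coverage/day = strips * swath = 16.1601 * 525.3283 = 8489.3575 km
revisit = 40075 / 8489.3575 = 4.7206 days

4.7206 days


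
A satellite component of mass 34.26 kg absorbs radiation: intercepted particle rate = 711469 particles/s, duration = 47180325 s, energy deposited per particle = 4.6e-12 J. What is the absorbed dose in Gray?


Total energy deposited = rate * time * E_per
  = 711469 * 47180325 * 4.6e-12 = 154.4098 J
Dose = E_total / mass = 154.4098 / 34.26
Dose = 4.5070 Gy

4.5070 Gy


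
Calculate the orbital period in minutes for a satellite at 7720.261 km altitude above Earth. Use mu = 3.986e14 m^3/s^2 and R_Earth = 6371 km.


r = 14091.2610 km = 1.4091261e+07 m
T = 2*pi*sqrt(r^3/mu) = 2*pi*sqrt(2.798012e+21 / 3.986e14)
T = 16647.0012 s = 277.4500 min

277.4500 minutes


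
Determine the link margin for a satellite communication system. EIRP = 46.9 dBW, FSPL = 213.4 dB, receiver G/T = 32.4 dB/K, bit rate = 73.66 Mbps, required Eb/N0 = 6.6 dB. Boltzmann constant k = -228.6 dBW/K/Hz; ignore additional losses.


C/N0 = EIRP - FSPL + G/T - k = 46.9 - 213.4 + 32.4 - (-228.6)
C/N0 = 94.5000 dB-Hz
R_b = 73.66 Mbps = 7.366e+07 bps -> 10*log10(R_b) = 78.6723 dB-Hz
Eb/N0 = C/N0 - 10*log10(R_b) = 94.5000 - 78.6723 = 15.8277 dB
Margin = Eb/N0 - Eb/N0_req = 15.8277 - 6.6 = 9.2277 dB (link closes)

9.2277 dB


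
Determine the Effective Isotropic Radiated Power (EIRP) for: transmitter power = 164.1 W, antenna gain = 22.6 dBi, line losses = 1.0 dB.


Pt = 164.1 W = 22.1511 dBW
EIRP = Pt_dBW + Gt - losses = 22.1511 + 22.6 - 1.0 = 43.7511 dBW

43.7511 dBW


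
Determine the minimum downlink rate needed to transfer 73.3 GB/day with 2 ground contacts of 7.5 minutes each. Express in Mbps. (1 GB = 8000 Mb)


total contact time = 2 * 7.5 * 60 = 900.0000 s
data = 73.3 GB = 586400.0000 Mb
rate = 586400.0000 / 900.0000 = 651.5556 Mbps

651.5556 Mbps


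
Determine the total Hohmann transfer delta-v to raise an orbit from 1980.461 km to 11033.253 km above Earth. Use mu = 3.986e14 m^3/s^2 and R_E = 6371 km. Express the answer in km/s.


r1 = 8351.4610 km = 8.351461e+06 m
r2 = 17404.2530 km = 1.7404253e+07 m
dv1 = sqrt(mu/r1)*(sqrt(2*r2/(r1+r2)) - 1) = 1122.8799 m/s
dv2 = sqrt(mu/r2)*(1 - sqrt(2*r1/(r1+r2))) = 931.7507 m/s
total dv = |dv1| + |dv2| = 1122.8799 + 931.7507 = 2054.6306 m/s = 2.0546 km/s

2.0546 km/s


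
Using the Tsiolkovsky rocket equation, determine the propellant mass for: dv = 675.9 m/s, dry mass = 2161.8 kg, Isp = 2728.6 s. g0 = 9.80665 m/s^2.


ve = Isp * g0 = 2728.6 * 9.80665 = 26758.425190 m/s
mass ratio = exp(dv/ve) = exp(675.9/26758.425190) = 1.02558105
m_prop = m_dry * (mr - 1) = 2161.8 * (1.02558105 - 1)
m_prop = 55.3011 kg

55.3011 kg


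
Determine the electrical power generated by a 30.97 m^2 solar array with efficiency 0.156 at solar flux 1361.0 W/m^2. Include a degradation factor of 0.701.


P = area * eta * S * degradation
P = 30.97 * 0.156 * 1361.0 * 0.701
P = 4609.3740 W

4609.3740 W


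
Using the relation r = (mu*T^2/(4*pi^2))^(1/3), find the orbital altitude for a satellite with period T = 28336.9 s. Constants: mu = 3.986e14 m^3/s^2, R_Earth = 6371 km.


T = 28336.9 s
r = (mu*T^2/(4*pi^2))^(1/3) = (3.986e14 * 28336.9^2 / (4*pi^2))^(1/3)
r = 2.0089112e+07 m = 20089.1122 km
alt = r - R_E = 20089.1122 - 6371 = 13718.1122 km

13718.1122 km


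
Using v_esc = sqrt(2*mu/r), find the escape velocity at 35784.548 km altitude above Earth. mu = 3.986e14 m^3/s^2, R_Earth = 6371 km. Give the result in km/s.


r = 6371.0 + 35784.548 = 42155.5480 km = 4.2155548e+07 m
v_esc = sqrt(2*mu/r) = sqrt(2*3.986e14 / 4.2155548e+07)
v_esc = 4348.6682 m/s = 4.3487 km/s

4.3487 km/s


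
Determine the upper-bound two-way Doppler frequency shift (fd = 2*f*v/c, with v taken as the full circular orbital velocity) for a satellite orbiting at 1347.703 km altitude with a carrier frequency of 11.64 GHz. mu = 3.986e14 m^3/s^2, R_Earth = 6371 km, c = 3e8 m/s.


r = 7.718703e+06 m
v = sqrt(mu/r) = 7186.1534 m/s (worst-case radial velocity)
f = 11.64 GHz = 1.164e+10 Hz
fd = 2*f*v/c = 2*1.164e+10*7186.1534/3.0e+08
fd = 557645.5016 Hz

557645.5016 Hz


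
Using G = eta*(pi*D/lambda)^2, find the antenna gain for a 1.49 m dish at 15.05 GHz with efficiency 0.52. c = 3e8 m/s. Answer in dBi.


lambda = c/f = 3e8 / 1.505e+10 = 0.01993355 m
G = eta*(pi*D/lambda)^2 = 0.52*(pi*1.49/0.01993355)^2
G = 28675.1776 (linear)
G = 10*log10(28675.1776) = 44.5751 dBi

44.5751 dBi


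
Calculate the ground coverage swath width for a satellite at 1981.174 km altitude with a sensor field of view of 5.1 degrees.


FOV = 5.1 deg = 0.08901179 rad
swath = 2 * alt * tan(FOV/2) = 2 * 1981.174 * tan(0.0445059)
swath = 2 * 1981.174 * 0.0445353
swath = 176.4644 km

176.4644 km


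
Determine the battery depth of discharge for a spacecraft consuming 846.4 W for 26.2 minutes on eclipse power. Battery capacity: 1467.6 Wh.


E_used = P * t / 60 = 846.4 * 26.2 / 60 = 369.5947 Wh
DOD = E_used / E_total * 100 = 369.5947 / 1467.6 * 100
DOD = 25.1836 %

25.1836 %


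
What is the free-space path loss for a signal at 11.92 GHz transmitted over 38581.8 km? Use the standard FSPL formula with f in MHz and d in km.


f = 11.92 GHz = 11920.0000 MHz
d = 38581.8 km
FSPL = 32.44 + 20*log10(11920.0000) + 20*log10(38581.8)
FSPL = 32.44 + 81.5255 + 91.7276
FSPL = 205.6932 dB

205.6932 dB


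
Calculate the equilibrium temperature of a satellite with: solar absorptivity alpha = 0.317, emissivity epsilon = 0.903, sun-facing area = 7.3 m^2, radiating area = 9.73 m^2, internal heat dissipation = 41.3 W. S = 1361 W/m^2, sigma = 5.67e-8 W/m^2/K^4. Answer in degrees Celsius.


Numerator = alpha*S*A_sun + Q_int = 0.317*1361*7.3 + 41.3 = 3190.7901 W
Denominator = eps*sigma*A_rad = 0.903*5.67e-8*9.73 = 4.9817697e-07 W/K^4
T^4 = 6.4049329e+09 K^4
T = 282.8972 K = 9.7472 C

9.7472 degrees Celsius


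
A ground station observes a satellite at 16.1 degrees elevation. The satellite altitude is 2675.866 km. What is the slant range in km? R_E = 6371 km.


h = 2675.866 km, el = 16.1 deg
d = -R_E*sin(el) + sqrt((R_E*sin(el))^2 + 2*R_E*h + h^2)
d = -6371.0000*sin(0.280998) + sqrt((6371.0000*0.2773147)^2 + 2*6371.0000*2675.866 + 2675.866^2)
d = 4894.8817 km

4894.8817 km


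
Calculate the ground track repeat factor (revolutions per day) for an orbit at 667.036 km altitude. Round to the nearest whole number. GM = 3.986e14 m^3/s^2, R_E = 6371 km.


r = 7.038036e+06 m
T = 2*pi*sqrt(r^3/mu) = 5876.0901 s = 97.9348 min
revs/day = 1440 / 97.9348 = 14.7037
Rounded: 15 revolutions per day

15 revolutions per day


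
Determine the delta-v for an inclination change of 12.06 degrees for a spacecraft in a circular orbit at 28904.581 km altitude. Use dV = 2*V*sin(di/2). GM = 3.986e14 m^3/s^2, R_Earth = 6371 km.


r = 35275.5810 km = 3.5275581e+07 m
V = sqrt(mu/r) = 3361.4880 m/s
di = 12.06 deg = 0.2104867 rad
dV = 2*V*sin(di/2) = 2*3361.4880*sin(0.1052434)
dV = 706.2431 m/s = 0.7062431 km/s

0.7062 km/s
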